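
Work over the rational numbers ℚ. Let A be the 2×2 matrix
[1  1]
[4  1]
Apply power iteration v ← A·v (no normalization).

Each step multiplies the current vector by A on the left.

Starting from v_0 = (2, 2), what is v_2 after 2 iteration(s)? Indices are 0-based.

v_2 = (14, 26)

v_0 = (2, 2).
v_1 = A·v_0 = (4, 10).
v_2 = A·v_1 = (14, 26).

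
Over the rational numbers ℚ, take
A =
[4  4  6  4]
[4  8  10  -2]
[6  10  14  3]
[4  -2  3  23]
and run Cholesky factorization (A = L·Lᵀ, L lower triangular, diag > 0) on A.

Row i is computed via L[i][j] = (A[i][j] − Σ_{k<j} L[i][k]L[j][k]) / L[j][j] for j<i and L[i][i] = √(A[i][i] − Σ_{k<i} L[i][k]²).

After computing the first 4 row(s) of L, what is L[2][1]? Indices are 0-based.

Step 1: L[0][0] = √(4) = 2.
  L[1][0] = (4) / L[0][0] = 2.
Step 2: L[1][1] = √(4) = 2.
  L[2][0] = (6) / L[0][0] = 3.
  L[2][1] = (4) / L[1][1] = 2.
Step 3: L[2][2] = √(1) = 1.
  L[3][0] = (4) / L[0][0] = 2.
  L[3][1] = (-6) / L[1][1] = -3.
  L[3][2] = (3) / L[2][2] = 3.
Step 4: L[3][3] = √(1) = 1.

L[2][1] = 2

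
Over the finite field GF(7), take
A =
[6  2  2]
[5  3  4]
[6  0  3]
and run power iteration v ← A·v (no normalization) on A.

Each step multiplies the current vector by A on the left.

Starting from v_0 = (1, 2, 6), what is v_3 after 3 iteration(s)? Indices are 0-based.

v_3 = (3, 3, 5)

v_0 = (1, 2, 6).
v_1 = A·v_0 = (1, 0, 3).
v_2 = A·v_1 = (5, 3, 1).
v_3 = A·v_2 = (3, 3, 5).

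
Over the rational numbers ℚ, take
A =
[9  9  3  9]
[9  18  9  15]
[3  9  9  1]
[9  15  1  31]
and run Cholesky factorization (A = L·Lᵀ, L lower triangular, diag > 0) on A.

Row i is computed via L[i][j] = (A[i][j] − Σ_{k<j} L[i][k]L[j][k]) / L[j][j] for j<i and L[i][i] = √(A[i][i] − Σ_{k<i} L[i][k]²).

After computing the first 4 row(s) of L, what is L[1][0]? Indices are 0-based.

Step 1: L[0][0] = √(9) = 3.
  L[1][0] = (9) / L[0][0] = 3.
Step 2: L[1][1] = √(9) = 3.
  L[2][0] = (3) / L[0][0] = 1.
  L[2][1] = (6) / L[1][1] = 2.
Step 3: L[2][2] = √(4) = 2.
  L[3][0] = (9) / L[0][0] = 3.
  L[3][1] = (6) / L[1][1] = 2.
  L[3][2] = (-6) / L[2][2] = -3.
Step 4: L[3][3] = √(9) = 3.

L[1][0] = 3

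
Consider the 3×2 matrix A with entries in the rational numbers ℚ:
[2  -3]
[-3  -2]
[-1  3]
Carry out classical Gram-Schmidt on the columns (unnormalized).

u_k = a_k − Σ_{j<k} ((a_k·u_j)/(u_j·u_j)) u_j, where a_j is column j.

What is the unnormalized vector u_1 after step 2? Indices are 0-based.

u_1 = (-18/7, -37/14, 39/14)

Step 1: u_0 = a_0 = (2, -3, -1).
Step 2: u_1 = a_1 − (-3/14)·u_0 = (-18/7, -37/14, 39/14).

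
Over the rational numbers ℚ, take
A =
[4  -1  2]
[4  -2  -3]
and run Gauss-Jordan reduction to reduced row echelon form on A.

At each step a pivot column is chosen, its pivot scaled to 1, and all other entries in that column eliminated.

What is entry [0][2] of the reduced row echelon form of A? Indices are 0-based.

[1] R0 /= 4  ⇒  (1, -1/4, 1/2)
     R1 -= 4·R0  ⇒  (0, -1, -5)
[2] R1 /= -1  ⇒  (0, 1, 5)
     R0 -= -1/4·R1  ⇒  (1, 0, 7/4)

M[0][2] = 7/4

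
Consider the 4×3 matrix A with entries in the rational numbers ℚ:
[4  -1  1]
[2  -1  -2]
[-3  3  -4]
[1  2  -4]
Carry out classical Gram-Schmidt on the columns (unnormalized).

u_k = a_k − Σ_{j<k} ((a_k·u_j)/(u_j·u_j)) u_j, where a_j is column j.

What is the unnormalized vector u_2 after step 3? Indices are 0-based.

Step 1: u_0 = a_0 = (4, 2, -3, 1).
Step 2: u_1 = a_1 − (-13/30)·u_0 = (11/15, -2/15, 17/10, 73/30).
Step 3: u_2 = a_2 − (4/15)·u_0 − (-466/281)·u_1 = (323/281, -774/281, -107/281, -65/281).

u_2 = (323/281, -774/281, -107/281, -65/281)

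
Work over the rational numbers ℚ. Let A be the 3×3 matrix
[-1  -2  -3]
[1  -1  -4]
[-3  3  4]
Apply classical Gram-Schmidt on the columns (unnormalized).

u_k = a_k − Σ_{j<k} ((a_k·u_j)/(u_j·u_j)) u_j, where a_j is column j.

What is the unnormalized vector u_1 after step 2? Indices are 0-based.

u_1 = (-30/11, -3/11, 9/11)

Step 1: u_0 = a_0 = (-1, 1, -3).
Step 2: u_1 = a_1 − (-8/11)·u_0 = (-30/11, -3/11, 9/11).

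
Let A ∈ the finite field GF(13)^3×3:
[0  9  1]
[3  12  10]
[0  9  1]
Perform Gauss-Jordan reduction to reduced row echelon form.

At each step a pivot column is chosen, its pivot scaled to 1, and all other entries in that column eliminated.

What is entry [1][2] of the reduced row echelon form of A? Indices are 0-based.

M[1][2] = 3

[1] R0 <-> R1
[1] R0 /= 3  ⇒  (1, 4, 12)
[2] R1 /= 9  ⇒  (0, 1, 3)
     R0 -= 4·R1  ⇒  (1, 0, 0)
     R2 -= 9·R1  ⇒  (0, 0, 0)
column 2 empty below row 2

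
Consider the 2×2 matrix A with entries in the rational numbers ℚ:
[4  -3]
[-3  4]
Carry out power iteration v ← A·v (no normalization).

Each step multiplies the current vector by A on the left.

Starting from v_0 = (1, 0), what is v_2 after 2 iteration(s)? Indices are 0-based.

v_0 = (1, 0).
v_1 = A·v_0 = (4, -3).
v_2 = A·v_1 = (25, -24).

v_2 = (25, -24)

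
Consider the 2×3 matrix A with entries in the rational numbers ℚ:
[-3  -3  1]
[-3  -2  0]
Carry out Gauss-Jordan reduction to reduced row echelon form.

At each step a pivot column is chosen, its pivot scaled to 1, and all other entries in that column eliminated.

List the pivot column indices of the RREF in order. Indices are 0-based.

step 1: normalize row 0 (÷-3) = (1, 1, -1/3)
  row 1: subtract -3×row0 = (0, 1, -1)
step 2: normalize row 1 (÷1) = (0, 1, -1)
  row 0: subtract 1×row1 = (1, 0, 2/3)

pivot columns: 0, 1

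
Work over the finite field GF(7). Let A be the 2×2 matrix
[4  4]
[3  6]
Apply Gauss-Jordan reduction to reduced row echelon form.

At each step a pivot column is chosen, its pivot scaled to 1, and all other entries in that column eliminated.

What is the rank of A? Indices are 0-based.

[1] R0 /= 4  ⇒  (1, 1)
     R1 -= 3·R0  ⇒  (0, 3)
[2] R1 /= 3  ⇒  (0, 1)
     R0 -= 1·R1  ⇒  (1, 0)

rank = 2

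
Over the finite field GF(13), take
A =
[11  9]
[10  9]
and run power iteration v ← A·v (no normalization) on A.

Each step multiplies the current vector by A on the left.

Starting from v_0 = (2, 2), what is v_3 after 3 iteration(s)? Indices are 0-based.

v_3 = (5, 3)

v_0 = (2, 2).
v_1 = A·v_0 = (1, 12).
v_2 = A·v_1 = (2, 1).
v_3 = A·v_2 = (5, 3).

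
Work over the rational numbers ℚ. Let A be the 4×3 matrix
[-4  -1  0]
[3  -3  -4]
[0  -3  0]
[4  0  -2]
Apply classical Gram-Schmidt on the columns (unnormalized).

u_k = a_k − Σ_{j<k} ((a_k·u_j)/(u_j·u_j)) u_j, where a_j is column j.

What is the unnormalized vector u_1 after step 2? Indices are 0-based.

u_1 = (-61/41, -108/41, -3, 20/41)

Step 1: u_0 = a_0 = (-4, 3, 0, 4).
Step 2: u_1 = a_1 − (-5/41)·u_0 = (-61/41, -108/41, -3, 20/41).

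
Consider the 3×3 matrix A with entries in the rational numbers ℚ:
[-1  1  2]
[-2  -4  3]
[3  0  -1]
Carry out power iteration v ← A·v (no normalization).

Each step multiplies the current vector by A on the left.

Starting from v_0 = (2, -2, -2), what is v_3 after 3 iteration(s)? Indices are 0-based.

v_3 = (-38, -332, 98)

v_0 = (2, -2, -2).
v_1 = A·v_0 = (-8, -2, 8).
v_2 = A·v_1 = (22, 48, -32).
v_3 = A·v_2 = (-38, -332, 98).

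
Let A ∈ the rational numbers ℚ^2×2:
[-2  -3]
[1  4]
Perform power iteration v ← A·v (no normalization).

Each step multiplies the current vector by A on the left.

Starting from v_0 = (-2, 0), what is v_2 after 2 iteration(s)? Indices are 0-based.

v_0 = (-2, 0).
v_1 = A·v_0 = (4, -2).
v_2 = A·v_1 = (-2, -4).

v_2 = (-2, -4)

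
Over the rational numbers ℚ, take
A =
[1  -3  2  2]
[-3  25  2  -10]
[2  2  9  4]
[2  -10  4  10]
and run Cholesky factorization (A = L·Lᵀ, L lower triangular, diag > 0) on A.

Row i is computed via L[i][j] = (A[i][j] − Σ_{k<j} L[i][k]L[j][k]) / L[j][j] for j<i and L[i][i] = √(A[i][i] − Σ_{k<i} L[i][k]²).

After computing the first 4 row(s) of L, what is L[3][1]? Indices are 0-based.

Step 1: L[0][0] = √(1) = 1.
  L[1][0] = (-3) / L[0][0] = -3.
Step 2: L[1][1] = √(16) = 4.
  L[2][0] = (2) / L[0][0] = 2.
  L[2][1] = (8) / L[1][1] = 2.
Step 3: L[2][2] = √(1) = 1.
  L[3][0] = (2) / L[0][0] = 2.
  L[3][1] = (-4) / L[1][1] = -1.
  L[3][2] = (2) / L[2][2] = 2.
Step 4: L[3][3] = √(1) = 1.

L[3][1] = -1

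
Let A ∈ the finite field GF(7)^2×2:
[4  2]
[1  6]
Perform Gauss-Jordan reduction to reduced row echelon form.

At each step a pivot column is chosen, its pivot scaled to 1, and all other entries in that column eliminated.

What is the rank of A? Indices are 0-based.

pivot(0,0)=4: scale R0 → (1, 4)
  clear (1,0): R1 −= (1)R0 → (0, 2)
pivot(1,1)=2: scale R1 → (0, 1)
  clear (0,1): R0 −= (4)R1 → (1, 0)

rank = 2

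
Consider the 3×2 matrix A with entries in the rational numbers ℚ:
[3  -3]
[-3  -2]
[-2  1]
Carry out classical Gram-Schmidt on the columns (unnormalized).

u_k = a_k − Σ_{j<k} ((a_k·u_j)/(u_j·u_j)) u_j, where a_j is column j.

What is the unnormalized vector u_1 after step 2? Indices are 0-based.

Step 1: u_0 = a_0 = (3, -3, -2).
Step 2: u_1 = a_1 − (-5/22)·u_0 = (-51/22, -59/22, 6/11).

u_1 = (-51/22, -59/22, 6/11)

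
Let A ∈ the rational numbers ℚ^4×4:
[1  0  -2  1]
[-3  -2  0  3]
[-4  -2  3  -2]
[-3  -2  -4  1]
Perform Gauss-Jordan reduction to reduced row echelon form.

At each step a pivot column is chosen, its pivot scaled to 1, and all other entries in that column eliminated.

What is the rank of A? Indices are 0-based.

rank = 4

[1] R0 /= 1  ⇒  (1, 0, -2, 1)
     R1 -= -3·R0  ⇒  (0, -2, -6, 6)
     R2 -= -4·R0  ⇒  (0, -2, -5, 2)
     R3 -= -3·R0  ⇒  (0, -2, -10, 4)
[2] R1 /= -2  ⇒  (0, 1, 3, -3)
     R2 -= -2·R1  ⇒  (0, 0, 1, -4)
     R3 -= -2·R1  ⇒  (0, 0, -4, -2)
[3] R2 /= 1  ⇒  (0, 0, 1, -4)
     R0 -= -2·R2  ⇒  (1, 0, 0, -7)
     R1 -= 3·R2  ⇒  (0, 1, 0, 9)
     R3 -= -4·R2  ⇒  (0, 0, 0, -18)
[4] R3 /= -18  ⇒  (0, 0, 0, 1)
     R0 -= -7·R3  ⇒  (1, 0, 0, 0)
     R1 -= 9·R3  ⇒  (0, 1, 0, 0)
     R2 -= -4·R3  ⇒  (0, 0, 1, 0)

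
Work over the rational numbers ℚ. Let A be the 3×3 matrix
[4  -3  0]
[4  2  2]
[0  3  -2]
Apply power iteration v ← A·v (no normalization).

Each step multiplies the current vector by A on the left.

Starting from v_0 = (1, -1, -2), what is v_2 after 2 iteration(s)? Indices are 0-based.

v_0 = (1, -1, -2).
v_1 = A·v_0 = (7, -2, 1).
v_2 = A·v_1 = (34, 26, -8).

v_2 = (34, 26, -8)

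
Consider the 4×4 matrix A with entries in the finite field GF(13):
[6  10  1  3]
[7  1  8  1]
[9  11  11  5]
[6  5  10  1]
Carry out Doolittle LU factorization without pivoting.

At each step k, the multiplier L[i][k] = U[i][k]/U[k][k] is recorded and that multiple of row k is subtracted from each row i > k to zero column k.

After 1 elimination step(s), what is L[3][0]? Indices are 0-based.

L[3][0] = 1

Step 1: pivot at (0,0) is 6.
  row1 ← row1 − (12)·row0  ⇒  L[1][0]=12, U row1=(0, 11, 9, 4)
  row2 ← row2 − (8)·row0  ⇒  L[2][0]=8, U row2=(0, 9, 3, 7)
  row3 ← row3 − (1)·row0  ⇒  L[3][0]=1, U row3=(0, 8, 9, 11)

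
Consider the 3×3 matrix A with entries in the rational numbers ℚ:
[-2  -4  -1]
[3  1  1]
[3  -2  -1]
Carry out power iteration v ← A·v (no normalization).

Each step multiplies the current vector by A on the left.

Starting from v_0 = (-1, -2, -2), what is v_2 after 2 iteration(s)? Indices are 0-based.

v_2 = (1, 32, 47)

v_0 = (-1, -2, -2).
v_1 = A·v_0 = (12, -7, 3).
v_2 = A·v_1 = (1, 32, 47).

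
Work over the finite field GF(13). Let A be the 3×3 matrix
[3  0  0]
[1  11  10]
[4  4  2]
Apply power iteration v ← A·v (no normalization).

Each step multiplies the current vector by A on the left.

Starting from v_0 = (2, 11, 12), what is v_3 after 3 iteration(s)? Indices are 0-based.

v_0 = (2, 11, 12).
v_1 = A·v_0 = (6, 9, 11).
v_2 = A·v_1 = (5, 7, 4).
v_3 = A·v_2 = (2, 5, 4).

v_3 = (2, 5, 4)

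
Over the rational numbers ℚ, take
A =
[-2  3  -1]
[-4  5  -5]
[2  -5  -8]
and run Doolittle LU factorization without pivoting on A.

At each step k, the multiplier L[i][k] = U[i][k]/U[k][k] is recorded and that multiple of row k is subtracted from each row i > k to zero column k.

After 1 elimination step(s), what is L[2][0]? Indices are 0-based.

[col 0] pivot -2
  R1 -= 2*R0 → (0, -1, -3)  (L[1][0] := 2)
  R2 -= -1*R0 → (0, -2, -9)  (L[2][0] := -1)

L[2][0] = -1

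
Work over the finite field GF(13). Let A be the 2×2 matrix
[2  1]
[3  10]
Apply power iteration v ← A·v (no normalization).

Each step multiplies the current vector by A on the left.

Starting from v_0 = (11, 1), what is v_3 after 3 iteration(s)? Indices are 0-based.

v_0 = (11, 1).
v_1 = A·v_0 = (10, 4).
v_2 = A·v_1 = (11, 5).
v_3 = A·v_2 = (1, 5).

v_3 = (1, 5)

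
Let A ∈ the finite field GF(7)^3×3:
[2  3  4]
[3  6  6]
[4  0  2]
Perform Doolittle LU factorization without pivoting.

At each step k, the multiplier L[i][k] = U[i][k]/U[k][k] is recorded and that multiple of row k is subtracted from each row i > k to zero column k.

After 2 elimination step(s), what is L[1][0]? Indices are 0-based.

Step 1: pivot at (0,0) is 2.
  row1 ← row1 − (5)·row0  ⇒  L[1][0]=5, U row1=(0, 5, 0)
  row2 ← row2 − (2)·row0  ⇒  L[2][0]=2, U row2=(0, 1, 1)
Step 2: pivot at (1,1) is 5.
  row2 ← row2 − (3)·row1  ⇒  L[2][1]=3, U row2=(0, 0, 1)

L[1][0] = 5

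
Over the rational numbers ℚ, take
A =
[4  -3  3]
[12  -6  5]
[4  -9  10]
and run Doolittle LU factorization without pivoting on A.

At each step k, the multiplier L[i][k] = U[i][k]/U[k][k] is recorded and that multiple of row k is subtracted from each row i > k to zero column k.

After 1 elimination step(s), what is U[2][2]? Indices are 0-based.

U[2][2] = 7

Step 1: pivot at (0,0) is 4.
  row1 ← row1 − (3)·row0  ⇒  L[1][0]=3, U row1=(0, 3, -4)
  row2 ← row2 − (1)·row0  ⇒  L[2][0]=1, U row2=(0, -6, 7)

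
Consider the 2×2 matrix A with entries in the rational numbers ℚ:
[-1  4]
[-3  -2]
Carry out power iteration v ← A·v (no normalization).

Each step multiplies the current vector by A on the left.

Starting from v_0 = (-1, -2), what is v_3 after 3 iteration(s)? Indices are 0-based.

v_0 = (-1, -2).
v_1 = A·v_0 = (-7, 7).
v_2 = A·v_1 = (35, 7).
v_3 = A·v_2 = (-7, -119).

v_3 = (-7, -119)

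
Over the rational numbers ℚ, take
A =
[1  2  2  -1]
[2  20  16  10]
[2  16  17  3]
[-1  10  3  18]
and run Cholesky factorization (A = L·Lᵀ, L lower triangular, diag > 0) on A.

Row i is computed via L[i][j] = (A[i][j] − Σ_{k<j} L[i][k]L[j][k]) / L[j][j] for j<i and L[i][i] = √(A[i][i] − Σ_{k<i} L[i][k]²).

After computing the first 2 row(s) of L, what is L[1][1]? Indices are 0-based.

Step 1: L[0][0] = √(1) = 1.
  L[1][0] = (2) / L[0][0] = 2.
Step 2: L[1][1] = √(16) = 4.

L[1][1] = 4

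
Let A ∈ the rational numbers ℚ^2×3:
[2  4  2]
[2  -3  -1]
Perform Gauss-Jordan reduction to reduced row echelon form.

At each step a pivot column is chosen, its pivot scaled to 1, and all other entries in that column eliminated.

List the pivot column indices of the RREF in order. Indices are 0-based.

step 1: normalize row 0 (÷2) = (1, 2, 1)
  row 1: subtract 2×row0 = (0, -7, -3)
step 2: normalize row 1 (÷-7) = (0, 1, 3/7)
  row 0: subtract 2×row1 = (1, 0, 1/7)

pivot columns: 0, 1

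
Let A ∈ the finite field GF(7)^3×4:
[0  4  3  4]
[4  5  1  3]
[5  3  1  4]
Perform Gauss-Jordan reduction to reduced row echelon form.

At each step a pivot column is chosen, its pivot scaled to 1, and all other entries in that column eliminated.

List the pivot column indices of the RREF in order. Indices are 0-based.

[1] R0 <-> R1
[1] R0 /= 4  ⇒  (1, 3, 2, 6)
     R2 -= 5·R0  ⇒  (0, 2, 5, 2)
[2] R1 /= 4  ⇒  (0, 1, 6, 1)
     R0 -= 3·R1  ⇒  (1, 0, 5, 3)
     R2 -= 2·R1  ⇒  (0, 0, 0, 0)
column 2 empty below row 2
column 3 empty below row 2

pivot columns: 0, 1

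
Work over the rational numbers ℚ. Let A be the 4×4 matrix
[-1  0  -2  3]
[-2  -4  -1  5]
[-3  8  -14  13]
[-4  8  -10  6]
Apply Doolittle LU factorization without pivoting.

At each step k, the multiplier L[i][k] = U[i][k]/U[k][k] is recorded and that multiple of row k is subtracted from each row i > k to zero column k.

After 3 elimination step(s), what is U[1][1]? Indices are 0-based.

U[1][1] = -4

k=0: U[0][0]=-1
  eliminate (1,0): mult=2, new row 1: (0, -4, 3, -1); set L[1][0]=2
  eliminate (2,0): mult=3, new row 2: (0, 8, -8, 4); set L[2][0]=3
  eliminate (3,0): mult=4, new row 3: (0, 8, -2, -6); set L[3][0]=4
k=1: U[1][1]=-4
  eliminate (2,1): mult=-2, new row 2: (0, 0, -2, 2); set L[2][1]=-2
  eliminate (3,1): mult=-2, new row 3: (0, 0, 4, -8); set L[3][1]=-2
k=2: U[2][2]=-2
  eliminate (3,2): mult=-2, new row 3: (0, 0, 0, -4); set L[3][2]=-2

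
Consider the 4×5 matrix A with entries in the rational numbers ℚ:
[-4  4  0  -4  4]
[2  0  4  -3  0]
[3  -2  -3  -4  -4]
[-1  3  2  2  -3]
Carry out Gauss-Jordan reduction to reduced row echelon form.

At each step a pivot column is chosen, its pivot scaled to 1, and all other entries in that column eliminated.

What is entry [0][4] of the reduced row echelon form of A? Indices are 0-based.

step 1: normalize row 0 (÷-4) = (1, -1, 0, 1, -1)
  row 1: subtract 2×row0 = (0, 2, 4, -5, 2)
  row 2: subtract 3×row0 = (0, 1, -3, -7, -1)
  row 3: subtract -1×row0 = (0, 2, 2, 3, -4)
step 2: normalize row 1 (÷2) = (0, 1, 2, -5/2, 1)
  row 0: subtract -1×row1 = (1, 0, 2, -3/2, 0)
  row 2: subtract 1×row1 = (0, 0, -5, -9/2, -2)
  row 3: subtract 2×row1 = (0, 0, -2, 8, -6)
step 3: normalize row 2 (÷-5) = (0, 0, 1, 9/10, 2/5)
  row 0: subtract 2×row2 = (1, 0, 0, -33/10, -4/5)
  row 1: subtract 2×row2 = (0, 1, 0, -43/10, 1/5)
  row 3: subtract -2×row2 = (0, 0, 0, 49/5, -26/5)
step 4: normalize row 3 (÷49/5) = (0, 0, 0, 1, -26/49)
  row 0: subtract -33/10×row3 = (1, 0, 0, 0, -125/49)
  row 1: subtract -43/10×row3 = (0, 1, 0, 0, -102/49)
  row 2: subtract 9/10×row3 = (0, 0, 1, 0, 43/49)

M[0][4] = -125/49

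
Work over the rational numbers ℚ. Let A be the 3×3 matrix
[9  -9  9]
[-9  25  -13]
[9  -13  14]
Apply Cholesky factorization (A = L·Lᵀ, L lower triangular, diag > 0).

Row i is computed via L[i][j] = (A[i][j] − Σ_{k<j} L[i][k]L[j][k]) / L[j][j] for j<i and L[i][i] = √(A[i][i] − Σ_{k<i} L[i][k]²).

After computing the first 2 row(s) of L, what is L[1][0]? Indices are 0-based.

L[1][0] = -3

Step 1: L[0][0] = √(9) = 3.
  L[1][0] = (-9) / L[0][0] = -3.
Step 2: L[1][1] = √(16) = 4.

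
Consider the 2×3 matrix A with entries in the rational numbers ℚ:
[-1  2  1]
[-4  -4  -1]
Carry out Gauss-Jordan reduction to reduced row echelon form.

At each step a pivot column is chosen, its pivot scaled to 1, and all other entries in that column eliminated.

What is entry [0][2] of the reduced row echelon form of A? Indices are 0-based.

M[0][2] = -1/6

pivot(0,0)=-1: scale R0 → (1, -2, -1)
  clear (1,0): R1 −= (-4)R0 → (0, -12, -5)
pivot(1,1)=-12: scale R1 → (0, 1, 5/12)
  clear (0,1): R0 −= (-2)R1 → (1, 0, -1/6)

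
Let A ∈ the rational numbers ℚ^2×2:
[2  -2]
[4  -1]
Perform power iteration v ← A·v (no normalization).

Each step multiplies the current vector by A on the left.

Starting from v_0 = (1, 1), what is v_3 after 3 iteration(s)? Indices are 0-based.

v_3 = (-6, -21)

v_0 = (1, 1).
v_1 = A·v_0 = (0, 3).
v_2 = A·v_1 = (-6, -3).
v_3 = A·v_2 = (-6, -21).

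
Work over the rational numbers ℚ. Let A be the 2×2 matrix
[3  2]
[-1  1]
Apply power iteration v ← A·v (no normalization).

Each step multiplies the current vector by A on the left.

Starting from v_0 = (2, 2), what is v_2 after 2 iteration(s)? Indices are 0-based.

v_0 = (2, 2).
v_1 = A·v_0 = (10, 0).
v_2 = A·v_1 = (30, -10).

v_2 = (30, -10)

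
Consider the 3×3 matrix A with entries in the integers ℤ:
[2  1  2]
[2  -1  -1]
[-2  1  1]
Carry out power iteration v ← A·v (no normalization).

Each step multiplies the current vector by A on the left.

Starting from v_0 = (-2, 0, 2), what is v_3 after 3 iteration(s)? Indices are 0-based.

v_3 = (12, 12, -12)

v_0 = (-2, 0, 2).
v_1 = A·v_0 = (0, -6, 6).
v_2 = A·v_1 = (6, 0, 0).
v_3 = A·v_2 = (12, 12, -12).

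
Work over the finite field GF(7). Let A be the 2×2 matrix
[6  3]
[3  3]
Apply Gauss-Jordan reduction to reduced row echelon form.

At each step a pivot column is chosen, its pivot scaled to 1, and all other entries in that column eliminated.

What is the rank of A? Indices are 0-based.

rank = 2

[1] R0 /= 6  ⇒  (1, 4)
     R1 -= 3·R0  ⇒  (0, 5)
[2] R1 /= 5  ⇒  (0, 1)
     R0 -= 4·R1  ⇒  (1, 0)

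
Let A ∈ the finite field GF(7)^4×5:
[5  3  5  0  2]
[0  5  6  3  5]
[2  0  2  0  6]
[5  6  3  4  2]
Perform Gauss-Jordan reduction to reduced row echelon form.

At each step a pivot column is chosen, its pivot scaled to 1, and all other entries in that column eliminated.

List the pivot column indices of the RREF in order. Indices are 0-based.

step 1: normalize row 0 (÷5) = (1, 2, 1, 0, 6)
  row 2: subtract 2×row0 = (0, 3, 0, 0, 1)
  row 3: subtract 5×row0 = (0, 3, 5, 4, 0)
step 2: normalize row 1 (÷5) = (0, 1, 4, 2, 1)
  row 0: subtract 2×row1 = (1, 0, 0, 3, 4)
  row 2: subtract 3×row1 = (0, 0, 2, 1, 5)
  row 3: subtract 3×row1 = (0, 0, 0, 5, 4)
step 3: normalize row 2 (÷2) = (0, 0, 1, 4, 6)
  row 1: subtract 4×row2 = (0, 1, 0, 0, 5)
step 4: normalize row 3 (÷5) = (0, 0, 0, 1, 5)
  row 0: subtract 3×row3 = (1, 0, 0, 0, 3)
  row 2: subtract 4×row3 = (0, 0, 1, 0, 0)

pivot columns: 0, 1, 2, 3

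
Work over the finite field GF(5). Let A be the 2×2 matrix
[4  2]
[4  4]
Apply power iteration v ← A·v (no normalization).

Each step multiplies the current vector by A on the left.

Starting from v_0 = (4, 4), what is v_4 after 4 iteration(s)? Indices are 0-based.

v_4 = (4, 1)

v_0 = (4, 4).
v_1 = A·v_0 = (4, 2).
v_2 = A·v_1 = (0, 4).
v_3 = A·v_2 = (3, 1).
v_4 = A·v_3 = (4, 1).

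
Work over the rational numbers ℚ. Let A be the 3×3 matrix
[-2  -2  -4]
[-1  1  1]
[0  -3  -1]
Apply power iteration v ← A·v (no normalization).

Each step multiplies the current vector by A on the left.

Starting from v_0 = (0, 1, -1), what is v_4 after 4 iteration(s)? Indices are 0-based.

v_0 = (0, 1, -1).
v_1 = A·v_0 = (2, 0, -2).
v_2 = A·v_1 = (4, -4, 2).
v_3 = A·v_2 = (-8, -6, 10).
v_4 = A·v_3 = (-12, 12, 8).

v_4 = (-12, 12, 8)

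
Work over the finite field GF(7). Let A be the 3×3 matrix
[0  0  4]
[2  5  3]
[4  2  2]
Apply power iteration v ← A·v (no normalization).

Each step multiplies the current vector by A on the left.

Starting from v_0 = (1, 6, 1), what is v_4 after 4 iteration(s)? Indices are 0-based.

v_0 = (1, 6, 1).
v_1 = A·v_0 = (4, 0, 4).
v_2 = A·v_1 = (2, 6, 3).
v_3 = A·v_2 = (5, 1, 5).
v_4 = A·v_3 = (6, 2, 4).

v_4 = (6, 2, 4)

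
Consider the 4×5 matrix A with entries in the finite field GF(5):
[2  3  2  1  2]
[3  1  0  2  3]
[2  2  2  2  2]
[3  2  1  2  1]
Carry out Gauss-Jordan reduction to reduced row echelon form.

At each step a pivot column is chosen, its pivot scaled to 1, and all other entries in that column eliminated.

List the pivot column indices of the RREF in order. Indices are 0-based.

pivot columns: 0, 1, 2, 4

pivot(0,0)=2: scale R0 → (1, 4, 1, 3, 1)
  clear (1,0): R1 −= (3)R0 → (0, 4, 2, 3, 0)
  clear (2,0): R2 −= (2)R0 → (0, 4, 0, 1, 0)
  clear (3,0): R3 −= (3)R0 → (0, 0, 3, 3, 3)
pivot(1,1)=4: scale R1 → (0, 1, 3, 2, 0)
  clear (0,1): R0 −= (4)R1 → (1, 0, 4, 0, 1)
  clear (2,1): R2 −= (4)R1 → (0, 0, 3, 3, 0)
pivot(2,2)=3: scale R2 → (0, 0, 1, 1, 0)
  clear (0,2): R0 −= (4)R2 → (1, 0, 0, 1, 1)
  clear (1,2): R1 −= (3)R2 → (0, 1, 0, 4, 0)
  clear (3,2): R3 −= (3)R2 → (0, 0, 0, 0, 3)
col 3: no nonzero at/below row 3; advance.
pivot(3,4)=3: scale R3 → (0, 0, 0, 0, 1)
  clear (0,4): R0 −= (1)R3 → (1, 0, 0, 1, 0)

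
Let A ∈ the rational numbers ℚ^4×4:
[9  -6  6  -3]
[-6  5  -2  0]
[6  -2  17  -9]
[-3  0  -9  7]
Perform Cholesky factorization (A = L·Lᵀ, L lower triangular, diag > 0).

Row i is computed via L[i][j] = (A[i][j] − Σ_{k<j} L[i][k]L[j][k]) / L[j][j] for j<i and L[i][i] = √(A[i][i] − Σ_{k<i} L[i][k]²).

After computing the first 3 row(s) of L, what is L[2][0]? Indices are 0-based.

L[2][0] = 2

Step 1: L[0][0] = √(9) = 3.
  L[1][0] = (-6) / L[0][0] = -2.
Step 2: L[1][1] = √(1) = 1.
  L[2][0] = (6) / L[0][0] = 2.
  L[2][1] = (2) / L[1][1] = 2.
Step 3: L[2][2] = √(9) = 3.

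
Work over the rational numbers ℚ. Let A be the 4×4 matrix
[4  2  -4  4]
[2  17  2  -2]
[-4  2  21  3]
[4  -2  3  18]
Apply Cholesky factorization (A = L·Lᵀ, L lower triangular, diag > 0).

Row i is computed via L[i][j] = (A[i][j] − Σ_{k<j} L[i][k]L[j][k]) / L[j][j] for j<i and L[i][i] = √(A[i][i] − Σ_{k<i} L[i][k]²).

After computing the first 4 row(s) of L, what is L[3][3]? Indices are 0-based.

L[3][3] = 3

Step 1: L[0][0] = √(4) = 2.
  L[1][0] = (2) / L[0][0] = 1.
Step 2: L[1][1] = √(16) = 4.
  L[2][0] = (-4) / L[0][0] = -2.
  L[2][1] = (4) / L[1][1] = 1.
Step 3: L[2][2] = √(16) = 4.
  L[3][0] = (4) / L[0][0] = 2.
  L[3][1] = (-4) / L[1][1] = -1.
  L[3][2] = (8) / L[2][2] = 2.
Step 4: L[3][3] = √(9) = 3.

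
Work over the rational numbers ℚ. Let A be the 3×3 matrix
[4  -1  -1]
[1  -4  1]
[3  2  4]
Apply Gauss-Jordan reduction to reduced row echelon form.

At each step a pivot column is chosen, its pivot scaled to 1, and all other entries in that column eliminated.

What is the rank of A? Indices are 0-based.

rank = 3

pivot(0,0)=4: scale R0 → (1, -1/4, -1/4)
  clear (1,0): R1 −= (1)R0 → (0, -15/4, 5/4)
  clear (2,0): R2 −= (3)R0 → (0, 11/4, 19/4)
pivot(1,1)=-15/4: scale R1 → (0, 1, -1/3)
  clear (0,1): R0 −= (-1/4)R1 → (1, 0, -1/3)
  clear (2,1): R2 −= (11/4)R1 → (0, 0, 17/3)
pivot(2,2)=17/3: scale R2 → (0, 0, 1)
  clear (0,2): R0 −= (-1/3)R2 → (1, 0, 0)
  clear (1,2): R1 −= (-1/3)R2 → (0, 1, 0)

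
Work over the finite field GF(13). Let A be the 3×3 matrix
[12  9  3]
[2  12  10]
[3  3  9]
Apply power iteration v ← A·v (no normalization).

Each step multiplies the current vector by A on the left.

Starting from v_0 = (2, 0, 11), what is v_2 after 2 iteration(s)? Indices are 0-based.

v_0 = (2, 0, 11).
v_1 = A·v_0 = (5, 10, 1).
v_2 = A·v_1 = (10, 10, 2).

v_2 = (10, 10, 2)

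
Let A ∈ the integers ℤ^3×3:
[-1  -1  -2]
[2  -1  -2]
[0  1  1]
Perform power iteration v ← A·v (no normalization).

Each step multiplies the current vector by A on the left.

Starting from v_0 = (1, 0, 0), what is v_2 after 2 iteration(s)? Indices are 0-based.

v_0 = (1, 0, 0).
v_1 = A·v_0 = (-1, 2, 0).
v_2 = A·v_1 = (-1, -4, 2).

v_2 = (-1, -4, 2)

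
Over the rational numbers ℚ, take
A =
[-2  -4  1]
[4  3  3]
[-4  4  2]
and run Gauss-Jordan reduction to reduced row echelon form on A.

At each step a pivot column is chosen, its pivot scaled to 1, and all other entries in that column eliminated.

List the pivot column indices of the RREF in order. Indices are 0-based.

pivot(0,0)=-2: scale R0 → (1, 2, -1/2)
  clear (1,0): R1 −= (4)R0 → (0, -5, 5)
  clear (2,0): R2 −= (-4)R0 → (0, 12, 0)
pivot(1,1)=-5: scale R1 → (0, 1, -1)
  clear (0,1): R0 −= (2)R1 → (1, 0, 3/2)
  clear (2,1): R2 −= (12)R1 → (0, 0, 12)
pivot(2,2)=12: scale R2 → (0, 0, 1)
  clear (0,2): R0 −= (3/2)R2 → (1, 0, 0)
  clear (1,2): R1 −= (-1)R2 → (0, 1, 0)

pivot columns: 0, 1, 2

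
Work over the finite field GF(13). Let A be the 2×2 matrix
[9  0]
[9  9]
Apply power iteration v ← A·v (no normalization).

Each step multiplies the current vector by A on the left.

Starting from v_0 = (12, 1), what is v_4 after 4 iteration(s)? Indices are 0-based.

v_0 = (12, 1).
v_1 = A·v_0 = (4, 0).
v_2 = A·v_1 = (10, 10).
v_3 = A·v_2 = (12, 11).
v_4 = A·v_3 = (4, 12).

v_4 = (4, 12)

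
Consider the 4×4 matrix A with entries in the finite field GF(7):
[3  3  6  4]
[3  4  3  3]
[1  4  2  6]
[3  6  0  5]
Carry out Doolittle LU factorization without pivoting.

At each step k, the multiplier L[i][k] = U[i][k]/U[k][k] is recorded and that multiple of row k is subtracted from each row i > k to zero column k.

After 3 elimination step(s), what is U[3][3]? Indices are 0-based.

k=0: U[0][0]=3
  eliminate (1,0): mult=1, new row 1: (0, 1, 4, 6); set L[1][0]=1
  eliminate (2,0): mult=5, new row 2: (0, 3, 0, 0); set L[2][0]=5
  eliminate (3,0): mult=1, new row 3: (0, 3, 1, 1); set L[3][0]=1
k=1: U[1][1]=1
  eliminate (2,1): mult=3, new row 2: (0, 0, 2, 3); set L[2][1]=3
  eliminate (3,1): mult=3, new row 3: (0, 0, 3, 4); set L[3][1]=3
k=2: U[2][2]=2
  eliminate (3,2): mult=5, new row 3: (0, 0, 0, 3); set L[3][2]=5

U[3][3] = 3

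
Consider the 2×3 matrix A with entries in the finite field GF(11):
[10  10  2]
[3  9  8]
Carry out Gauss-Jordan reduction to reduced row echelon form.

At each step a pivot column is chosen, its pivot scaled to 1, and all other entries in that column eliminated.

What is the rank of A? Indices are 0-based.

[1] R0 /= 10  ⇒  (1, 1, 9)
     R1 -= 3·R0  ⇒  (0, 6, 3)
[2] R1 /= 6  ⇒  (0, 1, 6)
     R0 -= 1·R1  ⇒  (1, 0, 3)

rank = 2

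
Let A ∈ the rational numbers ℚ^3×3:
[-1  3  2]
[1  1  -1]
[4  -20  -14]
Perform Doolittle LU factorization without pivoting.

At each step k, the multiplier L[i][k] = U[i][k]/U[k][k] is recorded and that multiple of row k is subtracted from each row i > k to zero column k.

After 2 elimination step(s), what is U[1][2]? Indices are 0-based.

U[1][2] = 1

k=0: U[0][0]=-1
  eliminate (1,0): mult=-1, new row 1: (0, 4, 1); set L[1][0]=-1
  eliminate (2,0): mult=-4, new row 2: (0, -8, -6); set L[2][0]=-4
k=1: U[1][1]=4
  eliminate (2,1): mult=-2, new row 2: (0, 0, -4); set L[2][1]=-2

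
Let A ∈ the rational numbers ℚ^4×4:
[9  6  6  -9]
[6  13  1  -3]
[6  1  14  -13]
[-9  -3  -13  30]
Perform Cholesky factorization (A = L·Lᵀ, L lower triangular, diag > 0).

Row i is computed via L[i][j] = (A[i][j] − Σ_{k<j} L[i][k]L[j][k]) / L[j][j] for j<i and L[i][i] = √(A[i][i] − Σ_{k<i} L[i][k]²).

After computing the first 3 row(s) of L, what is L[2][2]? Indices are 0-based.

L[2][2] = 3

Step 1: L[0][0] = √(9) = 3.
  L[1][0] = (6) / L[0][0] = 2.
Step 2: L[1][1] = √(9) = 3.
  L[2][0] = (6) / L[0][0] = 2.
  L[2][1] = (-3) / L[1][1] = -1.
Step 3: L[2][2] = √(9) = 3.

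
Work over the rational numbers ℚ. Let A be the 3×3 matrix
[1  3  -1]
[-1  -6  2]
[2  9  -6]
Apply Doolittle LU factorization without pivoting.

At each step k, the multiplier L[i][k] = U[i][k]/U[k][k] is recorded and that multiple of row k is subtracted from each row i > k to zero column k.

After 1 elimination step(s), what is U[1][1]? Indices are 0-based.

U[1][1] = -3

[col 0] pivot 1
  R1 -= -1*R0 → (0, -3, 1)  (L[1][0] := -1)
  R2 -= 2*R0 → (0, 3, -4)  (L[2][0] := 2)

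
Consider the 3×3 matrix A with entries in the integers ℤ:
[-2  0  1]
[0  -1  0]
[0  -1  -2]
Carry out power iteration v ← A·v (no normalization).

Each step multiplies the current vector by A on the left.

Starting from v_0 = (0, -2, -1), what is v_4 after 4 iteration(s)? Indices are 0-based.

v_4 = (66, -2, -46)

v_0 = (0, -2, -1).
v_1 = A·v_0 = (-1, 2, 4).
v_2 = A·v_1 = (6, -2, -10).
v_3 = A·v_2 = (-22, 2, 22).
v_4 = A·v_3 = (66, -2, -46).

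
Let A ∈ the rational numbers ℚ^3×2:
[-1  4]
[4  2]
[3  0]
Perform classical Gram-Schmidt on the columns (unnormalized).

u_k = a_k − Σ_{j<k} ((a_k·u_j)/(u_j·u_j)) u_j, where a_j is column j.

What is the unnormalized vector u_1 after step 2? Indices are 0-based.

Step 1: u_0 = a_0 = (-1, 4, 3).
Step 2: u_1 = a_1 − (2/13)·u_0 = (54/13, 18/13, -6/13).

u_1 = (54/13, 18/13, -6/13)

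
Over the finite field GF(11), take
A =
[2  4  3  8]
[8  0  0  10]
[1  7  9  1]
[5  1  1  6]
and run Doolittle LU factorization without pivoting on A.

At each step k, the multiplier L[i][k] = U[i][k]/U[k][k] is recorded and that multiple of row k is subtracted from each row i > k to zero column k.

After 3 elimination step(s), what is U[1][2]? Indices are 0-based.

k=0: U[0][0]=2
  eliminate (1,0): mult=4, new row 1: (0, 6, 10, 0); set L[1][0]=4
  eliminate (2,0): mult=6, new row 2: (0, 5, 2, 8); set L[2][0]=6
  eliminate (3,0): mult=8, new row 3: (0, 2, 10, 8); set L[3][0]=8
k=1: U[1][1]=6
  eliminate (2,1): mult=10, new row 2: (0, 0, 1, 8); set L[2][1]=10
  eliminate (3,1): mult=4, new row 3: (0, 0, 3, 8); set L[3][1]=4
k=2: U[2][2]=1
  eliminate (3,2): mult=3, new row 3: (0, 0, 0, 6); set L[3][2]=3

U[1][2] = 10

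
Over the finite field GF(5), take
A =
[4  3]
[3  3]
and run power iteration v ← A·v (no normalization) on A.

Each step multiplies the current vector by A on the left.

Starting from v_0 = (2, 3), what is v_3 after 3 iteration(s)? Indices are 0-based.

v_0 = (2, 3).
v_1 = A·v_0 = (2, 0).
v_2 = A·v_1 = (3, 1).
v_3 = A·v_2 = (0, 2).

v_3 = (0, 2)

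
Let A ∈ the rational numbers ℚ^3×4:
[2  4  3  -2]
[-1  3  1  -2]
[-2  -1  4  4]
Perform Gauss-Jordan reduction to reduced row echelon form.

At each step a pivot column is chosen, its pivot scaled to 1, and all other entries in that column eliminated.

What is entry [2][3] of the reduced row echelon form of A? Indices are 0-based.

M[2][3] = 38/55

pivot(0,0)=2: scale R0 → (1, 2, 3/2, -1)
  clear (1,0): R1 −= (-1)R0 → (0, 5, 5/2, -3)
  clear (2,0): R2 −= (-2)R0 → (0, 3, 7, 2)
pivot(1,1)=5: scale R1 → (0, 1, 1/2, -3/5)
  clear (0,1): R0 −= (2)R1 → (1, 0, 1/2, 1/5)
  clear (2,1): R2 −= (3)R1 → (0, 0, 11/2, 19/5)
pivot(2,2)=11/2: scale R2 → (0, 0, 1, 38/55)
  clear (0,2): R0 −= (1/2)R2 → (1, 0, 0, -8/55)
  clear (1,2): R1 −= (1/2)R2 → (0, 1, 0, -52/55)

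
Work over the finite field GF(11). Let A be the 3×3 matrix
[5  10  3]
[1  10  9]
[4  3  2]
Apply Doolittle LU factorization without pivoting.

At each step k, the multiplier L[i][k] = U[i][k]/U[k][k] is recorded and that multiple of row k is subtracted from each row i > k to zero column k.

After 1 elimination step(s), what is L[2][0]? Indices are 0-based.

Step 1: pivot at (0,0) is 5.
  row1 ← row1 − (9)·row0  ⇒  L[1][0]=9, U row1=(0, 8, 4)
  row2 ← row2 − (3)·row0  ⇒  L[2][0]=3, U row2=(0, 6, 4)

L[2][0] = 3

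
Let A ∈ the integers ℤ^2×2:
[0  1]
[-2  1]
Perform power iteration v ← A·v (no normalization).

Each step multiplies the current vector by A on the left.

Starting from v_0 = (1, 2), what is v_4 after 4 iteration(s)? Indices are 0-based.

v_4 = (-4, 4)

v_0 = (1, 2).
v_1 = A·v_0 = (2, 0).
v_2 = A·v_1 = (0, -4).
v_3 = A·v_2 = (-4, -4).
v_4 = A·v_3 = (-4, 4).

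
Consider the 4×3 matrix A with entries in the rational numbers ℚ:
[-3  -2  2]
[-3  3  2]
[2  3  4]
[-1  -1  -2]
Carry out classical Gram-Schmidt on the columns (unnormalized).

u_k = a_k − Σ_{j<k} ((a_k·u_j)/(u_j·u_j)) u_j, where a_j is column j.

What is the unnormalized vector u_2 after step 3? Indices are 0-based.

u_2 = (1448/513, -16/19, 1144/513, -40/27)

Step 1: u_0 = a_0 = (-3, -3, 2, -1).
Step 2: u_1 = a_1 − (4/23)·u_0 = (-34/23, 81/23, 61/23, -19/23).
Step 3: u_2 = a_2 − (-2/23)·u_0 − (376/513)·u_1 = (1448/513, -16/19, 1144/513, -40/27).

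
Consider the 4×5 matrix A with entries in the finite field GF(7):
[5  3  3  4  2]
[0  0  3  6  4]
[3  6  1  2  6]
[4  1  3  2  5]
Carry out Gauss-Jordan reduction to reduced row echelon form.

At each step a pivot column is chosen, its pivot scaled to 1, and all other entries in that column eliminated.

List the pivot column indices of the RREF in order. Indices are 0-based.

pivot(0,0)=5: scale R0 → (1, 2, 2, 5, 6)
  clear (2,0): R2 −= (3)R0 → (0, 0, 2, 1, 2)
  clear (3,0): R3 −= (4)R0 → (0, 0, 2, 3, 2)
col 1: no nonzero at/below row 1; advance.
pivot(1,2)=3: scale R1 → (0, 0, 1, 2, 6)
  clear (0,2): R0 −= (2)R1 → (1, 2, 0, 1, 1)
  clear (2,2): R2 −= (2)R1 → (0, 0, 0, 4, 4)
  clear (3,2): R3 −= (2)R1 → (0, 0, 0, 6, 4)
pivot(2,3)=4: scale R2 → (0, 0, 0, 1, 1)
  clear (0,3): R0 −= (1)R2 → (1, 2, 0, 0, 0)
  clear (1,3): R1 −= (2)R2 → (0, 0, 1, 0, 4)
  clear (3,3): R3 −= (6)R2 → (0, 0, 0, 0, 5)
pivot(3,4)=5: scale R3 → (0, 0, 0, 0, 1)
  clear (1,4): R1 −= (4)R3 → (0, 0, 1, 0, 0)
  clear (2,4): R2 −= (1)R3 → (0, 0, 0, 1, 0)

pivot columns: 0, 2, 3, 4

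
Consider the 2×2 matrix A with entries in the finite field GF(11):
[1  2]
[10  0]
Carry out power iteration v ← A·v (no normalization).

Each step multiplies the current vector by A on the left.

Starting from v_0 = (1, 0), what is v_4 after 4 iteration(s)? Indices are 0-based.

v_0 = (1, 0).
v_1 = A·v_0 = (1, 10).
v_2 = A·v_1 = (10, 10).
v_3 = A·v_2 = (8, 1).
v_4 = A·v_3 = (10, 3).

v_4 = (10, 3)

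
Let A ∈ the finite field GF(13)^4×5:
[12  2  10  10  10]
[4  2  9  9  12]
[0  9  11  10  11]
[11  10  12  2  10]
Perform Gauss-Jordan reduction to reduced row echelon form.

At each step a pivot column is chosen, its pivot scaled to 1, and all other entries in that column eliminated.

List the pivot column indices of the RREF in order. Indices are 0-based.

[1] R0 /= 12  ⇒  (1, 11, 3, 3, 3)
     R1 -= 4·R0  ⇒  (0, 10, 10, 10, 0)
     R3 -= 11·R0  ⇒  (0, 6, 5, 8, 3)
[2] R1 /= 10  ⇒  (0, 1, 1, 1, 0)
     R0 -= 11·R1  ⇒  (1, 0, 5, 5, 3)
     R2 -= 9·R1  ⇒  (0, 0, 2, 1, 11)
     R3 -= 6·R1  ⇒  (0, 0, 12, 2, 3)
[3] R2 /= 2  ⇒  (0, 0, 1, 7, 12)
     R0 -= 5·R2  ⇒  (1, 0, 0, 9, 8)
     R1 -= 1·R2  ⇒  (0, 1, 0, 7, 1)
     R3 -= 12·R2  ⇒  (0, 0, 0, 9, 2)
[4] R3 /= 9  ⇒  (0, 0, 0, 1, 6)
     R0 -= 9·R3  ⇒  (1, 0, 0, 0, 6)
     R1 -= 7·R3  ⇒  (0, 1, 0, 0, 11)
     R2 -= 7·R3  ⇒  (0, 0, 1, 0, 9)

pivot columns: 0, 1, 2, 3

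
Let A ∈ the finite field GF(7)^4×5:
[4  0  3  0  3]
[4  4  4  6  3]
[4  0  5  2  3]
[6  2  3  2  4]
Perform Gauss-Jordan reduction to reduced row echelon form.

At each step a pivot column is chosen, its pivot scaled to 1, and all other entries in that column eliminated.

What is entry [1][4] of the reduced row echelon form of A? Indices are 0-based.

M[1][4] = 5

[1] R0 /= 4  ⇒  (1, 0, 6, 0, 6)
     R1 -= 4·R0  ⇒  (0, 4, 1, 6, 0)
     R2 -= 4·R0  ⇒  (0, 0, 2, 2, 0)
     R3 -= 6·R0  ⇒  (0, 2, 2, 2, 3)
[2] R1 /= 4  ⇒  (0, 1, 2, 5, 0)
     R3 -= 2·R1  ⇒  (0, 0, 5, 6, 3)
[3] R2 /= 2  ⇒  (0, 0, 1, 1, 0)
     R0 -= 6·R2  ⇒  (1, 0, 0, 1, 6)
     R1 -= 2·R2  ⇒  (0, 1, 0, 3, 0)
     R3 -= 5·R2  ⇒  (0, 0, 0, 1, 3)
[4] R3 /= 1  ⇒  (0, 0, 0, 1, 3)
     R0 -= 1·R3  ⇒  (1, 0, 0, 0, 3)
     R1 -= 3·R3  ⇒  (0, 1, 0, 0, 5)
     R2 -= 1·R3  ⇒  (0, 0, 1, 0, 4)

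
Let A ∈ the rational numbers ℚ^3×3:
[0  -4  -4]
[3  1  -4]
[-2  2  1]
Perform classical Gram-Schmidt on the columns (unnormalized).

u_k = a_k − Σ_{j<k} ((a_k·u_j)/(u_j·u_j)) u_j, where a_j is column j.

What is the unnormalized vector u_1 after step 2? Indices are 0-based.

Step 1: u_0 = a_0 = (0, 3, -2).
Step 2: u_1 = a_1 − (-1/13)·u_0 = (-4, 16/13, 24/13).

u_1 = (-4, 16/13, 24/13)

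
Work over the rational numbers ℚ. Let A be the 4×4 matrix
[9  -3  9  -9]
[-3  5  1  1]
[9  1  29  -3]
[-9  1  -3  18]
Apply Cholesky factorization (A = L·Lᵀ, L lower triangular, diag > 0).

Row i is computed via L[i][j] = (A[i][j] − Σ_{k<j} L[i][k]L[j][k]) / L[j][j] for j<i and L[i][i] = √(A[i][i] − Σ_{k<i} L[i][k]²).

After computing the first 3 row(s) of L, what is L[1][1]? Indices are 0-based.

Step 1: L[0][0] = √(9) = 3.
  L[1][0] = (-3) / L[0][0] = -1.
Step 2: L[1][1] = √(4) = 2.
  L[2][0] = (9) / L[0][0] = 3.
  L[2][1] = (4) / L[1][1] = 2.
Step 3: L[2][2] = √(16) = 4.

L[1][1] = 2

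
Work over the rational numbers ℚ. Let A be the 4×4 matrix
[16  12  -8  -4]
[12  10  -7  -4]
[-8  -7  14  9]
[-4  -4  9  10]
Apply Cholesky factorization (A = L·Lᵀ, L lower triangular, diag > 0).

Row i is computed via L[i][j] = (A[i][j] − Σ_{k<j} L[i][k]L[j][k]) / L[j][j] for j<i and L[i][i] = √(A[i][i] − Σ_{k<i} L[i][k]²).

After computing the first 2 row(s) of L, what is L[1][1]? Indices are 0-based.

Step 1: L[0][0] = √(16) = 4.
  L[1][0] = (12) / L[0][0] = 3.
Step 2: L[1][1] = √(1) = 1.

L[1][1] = 1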